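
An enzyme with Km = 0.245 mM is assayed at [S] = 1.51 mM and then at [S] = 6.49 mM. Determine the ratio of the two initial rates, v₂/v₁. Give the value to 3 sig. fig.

1.12

The fractional saturations are [S]/(Km+[S]) = 1.51/1.755 = 0.8604 and 6.49/6.735 = 0.9636.
v₂/v₁ is just their ratio: 0.9636/0.8604 = 1.12.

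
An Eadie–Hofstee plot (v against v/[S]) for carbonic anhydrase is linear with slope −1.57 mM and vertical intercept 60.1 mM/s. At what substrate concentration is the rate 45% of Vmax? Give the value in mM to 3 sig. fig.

1.28 mM

The Eadie–Hofstee slope gives Km = 1.57 mM (slope = −Km).
v/Vmax = [S]/(Km+[S]) = 0.45 ⇒ [S] = Km·0.45/(1−0.45) = 1.57 × 0.8182 = 1.28 mM.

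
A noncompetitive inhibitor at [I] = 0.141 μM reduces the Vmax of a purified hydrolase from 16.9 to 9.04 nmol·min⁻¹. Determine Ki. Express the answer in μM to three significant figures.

Noncompetitive: Vmax,app = Vmax/α with α = 1 + [I]/Ki.
α = Vmax/Vmax,app = 16.9/9.04 = 1.869.
Since α = 1 + [I]/Ki, [I]/Ki = 1.869 − 1 = 0.8695 and Ki = 0.141/0.8695 = 0.162 μM.

0.162 μM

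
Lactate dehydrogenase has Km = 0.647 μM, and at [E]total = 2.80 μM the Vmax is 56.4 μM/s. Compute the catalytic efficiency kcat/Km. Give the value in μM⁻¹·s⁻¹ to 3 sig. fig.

kcat = Vmax/[E]total = 56.4/2.80 = 20.1 s⁻¹.
kcat/Km = 20.1/0.647 = 31.1 μM⁻¹·s⁻¹.

31.1 μM⁻¹·s⁻¹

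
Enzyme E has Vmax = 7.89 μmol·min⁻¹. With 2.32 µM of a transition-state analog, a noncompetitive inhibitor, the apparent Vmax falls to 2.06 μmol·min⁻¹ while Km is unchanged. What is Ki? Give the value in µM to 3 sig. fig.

Noncompetitive: Vmax,app = Vmax/α with α = 1 + [I]/Ki.
α = Vmax/Vmax,app = 7.89/2.06 = 3.830.
Since α = 1 + [I]/Ki, [I]/Ki = 3.830 − 1 = 2.830 and Ki = 2.32/2.830 = 0.820 µM.

0.820 µM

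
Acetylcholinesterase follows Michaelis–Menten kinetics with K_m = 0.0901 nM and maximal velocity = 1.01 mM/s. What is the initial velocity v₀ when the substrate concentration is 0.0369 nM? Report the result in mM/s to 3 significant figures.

v = Vmax·[S]/(Km + [S]) = 1.01 × 0.0369 / (0.0901 + 0.0369)
  = 0.03727 / 0.1270 = 0.293 mM/s.

0.293 mM/s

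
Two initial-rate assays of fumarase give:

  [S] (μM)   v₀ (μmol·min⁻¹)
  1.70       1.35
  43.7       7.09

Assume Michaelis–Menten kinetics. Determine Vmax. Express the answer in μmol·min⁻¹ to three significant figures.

8.56 μmol·min⁻¹

From v = Vmax[S]/(Km+[S]), each point gives Vmax = v(Km+[S])/[S].
Equating: 1.35(Km+1.70)/1.70 = 7.09(Km+43.7)/43.7.
0.7941·Km + 1.35 = 0.1622·Km + 7.09, so (0.7941 − 0.1622)·Km = 7.09 − 1.35.
Km = 5.740/0.6319 = 9.08 μM; then Vmax = 1.35(9.08+1.70)/1.70 = 8.56 μmol·min⁻¹.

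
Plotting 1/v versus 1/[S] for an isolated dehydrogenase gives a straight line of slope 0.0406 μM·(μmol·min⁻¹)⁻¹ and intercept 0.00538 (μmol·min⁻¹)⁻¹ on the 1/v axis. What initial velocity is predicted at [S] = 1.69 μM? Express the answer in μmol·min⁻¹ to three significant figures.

The y-intercept is 1/Vmax, so Vmax = 1/0.00538 = 186 μmol·min⁻¹.
The slope is Km/Vmax, so Km = 0.0406 × 186 = 7.55 μM.
Then v = 186 × 1.69/(7.55 + 1.69) = 34.0 μmol·min⁻¹.

34.0 μmol·min⁻¹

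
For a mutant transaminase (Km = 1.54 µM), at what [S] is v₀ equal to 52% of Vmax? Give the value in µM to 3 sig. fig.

1.67 µM

v/Vmax = [S]/(Km+[S]) = 0.52, so [S] = Km·0.52/(1 − 0.52) = 1.54 × 1.083.
[S] = 1.67 µM.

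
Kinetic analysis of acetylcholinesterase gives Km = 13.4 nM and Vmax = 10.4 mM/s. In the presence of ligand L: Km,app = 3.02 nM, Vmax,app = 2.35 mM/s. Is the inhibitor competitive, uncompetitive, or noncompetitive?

uncompetitive

Both Km and Vmax decrease by the same factor (~4.43-fold) — characteristic of uncompetitive inhibition.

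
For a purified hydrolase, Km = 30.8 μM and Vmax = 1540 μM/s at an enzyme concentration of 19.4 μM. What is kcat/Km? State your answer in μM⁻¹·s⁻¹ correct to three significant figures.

2.58 μM⁻¹·s⁻¹

kcat = Vmax/[E]total = 1540/19.4 = 79.4 s⁻¹.
kcat/Km = 79.4/30.8 = 2.58 μM⁻¹·s⁻¹.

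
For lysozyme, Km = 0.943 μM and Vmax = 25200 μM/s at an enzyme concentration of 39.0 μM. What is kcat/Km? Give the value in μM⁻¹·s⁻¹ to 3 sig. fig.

685 μM⁻¹·s⁻¹

kcat = Vmax/[E]total = 25200/39.0 = 646 s⁻¹.
kcat/Km = 646/0.943 = 685 μM⁻¹·s⁻¹.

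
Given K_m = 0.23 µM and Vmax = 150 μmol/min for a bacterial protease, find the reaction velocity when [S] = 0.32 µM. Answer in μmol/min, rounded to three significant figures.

87.3 μmol/min

[S]/(Km+[S]) = 0.32/0.5500 = 0.5818, the fractional saturation.
v = 0.5818 × Vmax = 0.5818 × 150 = 87.3 μmol/min.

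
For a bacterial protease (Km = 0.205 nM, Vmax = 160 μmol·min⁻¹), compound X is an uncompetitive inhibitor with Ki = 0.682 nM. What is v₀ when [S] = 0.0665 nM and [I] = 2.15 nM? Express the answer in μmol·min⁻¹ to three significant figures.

22.1 μmol·min⁻¹

With α = 1 + [I]/Ki = 1 + 2.15/0.682 = 4.152, the uncompetitive rate law is v = (Vmax/α)·[S] / (Km/α + [S]).
v = (160/4.152)×0.0665 / (0.205/4.152 + 0.0665) = 2.562/0.1159 = 22.1 μmol·min⁻¹.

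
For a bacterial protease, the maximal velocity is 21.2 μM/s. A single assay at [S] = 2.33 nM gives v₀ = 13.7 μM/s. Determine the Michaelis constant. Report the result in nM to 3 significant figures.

v/Vmax = 13.7/21.2 = 0.6462 = [S]/(Km+[S]).
So Km + [S] = [S]/0.6462 = 3.606 nM, giving Km = 3.606 − 2.33 = 1.28 nM.

1.28 nM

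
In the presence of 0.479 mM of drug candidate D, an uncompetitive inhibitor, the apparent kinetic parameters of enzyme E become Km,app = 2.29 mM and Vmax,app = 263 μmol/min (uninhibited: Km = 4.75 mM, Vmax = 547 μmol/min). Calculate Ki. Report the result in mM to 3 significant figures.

0.444 mM

Uncompetitive: Vmax,app = Vmax/α (and Km,app = Km/α) with α = 1 + [I]/Ki.
α = Vmax/Vmax,app = 547/263 = 2.080.
Since α = 1 + [I]/Ki, [I]/Ki = 2.080 − 1 = 1.080 and Ki = 0.479/1.080 = 0.444 mM.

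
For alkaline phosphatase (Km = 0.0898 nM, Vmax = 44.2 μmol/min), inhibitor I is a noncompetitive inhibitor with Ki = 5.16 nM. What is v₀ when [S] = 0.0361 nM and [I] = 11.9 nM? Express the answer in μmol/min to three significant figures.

With α = 1 + [I]/Ki = 1 + 11.9/5.16 = 3.306, the noncompetitive rate law is v = (Vmax/α)·[S] / (Km + [S]).
v = (44.2/3.306)×0.0361 / (0.0898 + 0.0361) = 0.4826/0.1259 = 3.83 μmol/min.

3.83 μmol/min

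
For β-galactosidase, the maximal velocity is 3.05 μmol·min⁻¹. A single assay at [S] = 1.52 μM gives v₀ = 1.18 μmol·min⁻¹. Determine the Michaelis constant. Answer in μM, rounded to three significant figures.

From v = Vmax[S]/(Km+[S]), Km = [S](Vmax − v)/v.
Km = 1.52 × (3.05 − 1.18) / 1.18 = 2.842/1.18 = 2.41 μM.

2.41 μM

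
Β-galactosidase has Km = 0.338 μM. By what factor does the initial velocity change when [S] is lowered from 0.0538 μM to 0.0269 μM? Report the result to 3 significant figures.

0.537

The fractional saturations are [S]/(Km+[S]) = 0.0538/0.3918 = 0.1373 and 0.0269/0.3649 = 0.07372.
v₂/v₁ is just their ratio: 0.07372/0.1373 = 0.537.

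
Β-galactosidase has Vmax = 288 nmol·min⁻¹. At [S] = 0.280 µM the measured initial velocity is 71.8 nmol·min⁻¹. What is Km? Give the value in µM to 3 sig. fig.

0.843 µM

From v = Vmax[S]/(Km+[S]), Km = [S](Vmax − v)/v.
Km = 0.280 × (288 − 71.8) / 71.8 = 60.54/71.8 = 0.843 µM.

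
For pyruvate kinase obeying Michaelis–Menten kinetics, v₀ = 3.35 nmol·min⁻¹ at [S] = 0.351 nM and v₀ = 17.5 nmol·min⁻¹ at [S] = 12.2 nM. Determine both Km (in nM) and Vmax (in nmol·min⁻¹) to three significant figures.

In reciprocal form, 1/v = (Km/Vmax)·(1/[S]) + 1/Vmax. The two points give (1/[S], 1/v) = (2.849, 0.2985) and (0.08197, 0.05714).
Slope = (0.2985 − 0.05714)/(2.849 − 0.08197) = 0.08723; intercept = 0.2985 − 0.08723×2.849 = 0.04999.
Vmax = 1/intercept = 20.0 nmol·min⁻¹; Km = slope × Vmax = 0.08723 × 20.0 = 1.74 nM.

Km = 1.74 nM; Vmax = 20.0 nmol·min⁻¹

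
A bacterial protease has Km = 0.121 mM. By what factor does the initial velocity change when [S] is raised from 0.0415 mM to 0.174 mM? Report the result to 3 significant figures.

Since Vmax cancels, v₂/v₁ = [S]₂(Km+[S]₁) / [S]₁(Km+[S]₂).
= 0.174×(0.121+0.0415) / (0.0415×(0.121+0.174)) = 0.02828/0.01224 = 2.31.

2.31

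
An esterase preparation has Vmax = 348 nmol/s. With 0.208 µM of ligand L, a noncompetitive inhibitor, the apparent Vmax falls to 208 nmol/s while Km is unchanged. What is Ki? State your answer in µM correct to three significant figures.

0.309 µM

Noncompetitive: Vmax,app = Vmax/α with α = 1 + [I]/Ki.
α = Vmax/Vmax,app = 348/208 = 1.673.
Since α = 1 + [I]/Ki, [I]/Ki = 1.673 − 1 = 0.6731 and Ki = 0.208/0.6731 = 0.309 µM.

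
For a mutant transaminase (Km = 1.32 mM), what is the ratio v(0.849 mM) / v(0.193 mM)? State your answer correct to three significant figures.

3.07

The fractional saturations are [S]/(Km+[S]) = 0.193/1.513 = 0.1276 and 0.849/2.169 = 0.3914.
v₂/v₁ is just their ratio: 0.3914/0.1276 = 3.07.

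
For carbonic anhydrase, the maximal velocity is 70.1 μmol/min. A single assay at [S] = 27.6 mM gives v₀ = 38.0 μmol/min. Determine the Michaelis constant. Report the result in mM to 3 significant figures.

23.3 mM

v/Vmax = 38.0/70.1 = 0.5421 = [S]/(Km+[S]).
So Km + [S] = [S]/0.5421 = 50.91 mM, giving Km = 50.91 − 27.6 = 23.3 mM.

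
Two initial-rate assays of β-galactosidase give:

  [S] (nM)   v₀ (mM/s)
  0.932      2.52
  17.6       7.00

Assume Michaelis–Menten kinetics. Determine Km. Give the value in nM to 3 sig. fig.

1.94 nM

In reciprocal form, 1/v = (Km/Vmax)·(1/[S]) + 1/Vmax. The two points give (1/[S], 1/v) = (1.073, 0.3968) and (0.05682, 0.1429).
Slope = (0.3968 − 0.1429)/(1.073 − 0.05682) = 0.2499; intercept = 0.3968 − 0.2499×1.073 = 0.1287.
Vmax = 1/intercept = 7.77 mM/s; Km = slope × Vmax = 0.2499 × 7.77 = 1.94 nM.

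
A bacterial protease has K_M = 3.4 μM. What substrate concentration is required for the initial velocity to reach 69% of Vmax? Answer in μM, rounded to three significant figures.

v/Vmax = [S]/(Km+[S]) = 0.69, so [S] = Km·0.69/(1 − 0.69) = 3.4 × 2.226.
[S] = 7.57 μM.

7.57 μM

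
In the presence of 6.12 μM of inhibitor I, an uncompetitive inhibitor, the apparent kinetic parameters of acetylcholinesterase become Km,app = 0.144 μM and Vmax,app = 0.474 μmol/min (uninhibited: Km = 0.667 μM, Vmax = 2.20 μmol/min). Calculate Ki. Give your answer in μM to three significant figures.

Uncompetitive: Vmax,app = Vmax/α (and Km,app = Km/α) with α = 1 + [I]/Ki.
α = Vmax/Vmax,app = 2.20/0.474 = 4.641.
Since α = 1 + [I]/Ki, [I]/Ki = 4.641 − 1 = 3.641 and Ki = 6.12/3.641 = 1.68 μM.

1.68 μM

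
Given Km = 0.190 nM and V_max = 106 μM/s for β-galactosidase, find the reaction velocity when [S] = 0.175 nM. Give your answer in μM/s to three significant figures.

50.8 μM/s

[S]/(Km+[S]) = 0.175/0.3650 = 0.4795, the fractional saturation.
v = 0.4795 × Vmax = 0.4795 × 106 = 50.8 μM/s.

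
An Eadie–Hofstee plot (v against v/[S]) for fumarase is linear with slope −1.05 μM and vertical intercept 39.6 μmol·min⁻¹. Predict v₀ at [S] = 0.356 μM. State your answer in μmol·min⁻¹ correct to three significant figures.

In the Eadie–Hofstee form v = Vmax − Km·(v/[S]), the slope is −Km and the intercept is Vmax, so Km = 1.05 μM and Vmax = 39.6 μmol·min⁻¹.
v = 39.6 × 0.356/(1.05 + 0.356) = 10.0 μmol·min⁻¹.

10.0 μmol·min⁻¹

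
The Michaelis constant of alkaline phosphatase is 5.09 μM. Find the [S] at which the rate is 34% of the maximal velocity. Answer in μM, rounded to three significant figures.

2.62 μM

v/Vmax = [S]/(Km+[S]) = 0.34, so [S] = Km·0.34/(1 − 0.34) = 5.09 × 0.5152.
[S] = 2.62 μM.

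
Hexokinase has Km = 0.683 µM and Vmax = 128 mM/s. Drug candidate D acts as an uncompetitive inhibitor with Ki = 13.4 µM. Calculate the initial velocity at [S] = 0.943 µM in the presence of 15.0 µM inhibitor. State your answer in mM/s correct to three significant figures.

45.0 mM/s

With α = 1 + [I]/Ki = 1 + 15.0/13.4 = 2.119, the uncompetitive rate law is v = (Vmax/α)·[S] / (Km/α + [S]).
v = (128/2.119)×0.943 / (0.683/2.119 + 0.943) = 56.95/1.265 = 45.0 mM/s.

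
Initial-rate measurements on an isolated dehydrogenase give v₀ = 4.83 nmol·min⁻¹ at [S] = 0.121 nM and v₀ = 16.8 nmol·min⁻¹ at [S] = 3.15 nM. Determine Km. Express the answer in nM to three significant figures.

0.346 nM

From v = Vmax[S]/(Km+[S]), each point gives Vmax = v(Km+[S])/[S].
Equating: 4.83(Km+0.121)/0.121 = 16.8(Km+3.15)/3.15.
39.92·Km + 4.83 = 5.333·Km + 16.8, so (39.92 − 5.333)·Km = 16.8 − 4.83.
Km = 11.97/34.58 = 0.346 nM; then Vmax = 4.83(0.346+0.121)/0.121 = 18.6 nmol·min⁻¹.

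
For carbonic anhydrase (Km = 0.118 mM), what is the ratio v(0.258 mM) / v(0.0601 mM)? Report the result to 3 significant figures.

Since Vmax cancels, v₂/v₁ = [S]₂(Km+[S]₁) / [S]₁(Km+[S]₂).
= 0.258×(0.118+0.0601) / (0.0601×(0.118+0.258)) = 0.04595/0.02260 = 2.03.

2.03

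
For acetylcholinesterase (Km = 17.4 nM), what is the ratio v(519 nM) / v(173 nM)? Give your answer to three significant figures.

The fractional saturations are [S]/(Km+[S]) = 173/190.4 = 0.9086 and 519/536.4 = 0.9676.
v₂/v₁ is just their ratio: 0.9676/0.9086 = 1.06.

1.06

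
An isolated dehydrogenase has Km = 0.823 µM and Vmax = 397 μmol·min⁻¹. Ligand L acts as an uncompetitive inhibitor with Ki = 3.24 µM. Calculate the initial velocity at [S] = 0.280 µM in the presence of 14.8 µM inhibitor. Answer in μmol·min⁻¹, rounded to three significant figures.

With α = 1 + [I]/Ki = 1 + 14.8/3.24 = 5.568, the uncompetitive rate law is v = (Vmax/α)·[S] / (Km/α + [S]).
v = (397/5.568)×0.280 / (0.823/5.568 + 0.280) = 19.96/0.4278 = 46.7 μmol·min⁻¹.

46.7 μmol·min⁻¹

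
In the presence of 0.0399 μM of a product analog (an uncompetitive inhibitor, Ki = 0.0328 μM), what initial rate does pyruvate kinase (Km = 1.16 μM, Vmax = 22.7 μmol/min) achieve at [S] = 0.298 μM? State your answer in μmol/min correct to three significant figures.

With α = 1 + [I]/Ki = 1 + 0.0399/0.0328 = 2.216, the uncompetitive rate law is v = (Vmax/α)·[S] / (Km/α + [S]).
v = (22.7/2.216)×0.298 / (1.16/2.216 + 0.298) = 3.052/0.8214 = 3.72 μmol/min.

3.72 μmol/min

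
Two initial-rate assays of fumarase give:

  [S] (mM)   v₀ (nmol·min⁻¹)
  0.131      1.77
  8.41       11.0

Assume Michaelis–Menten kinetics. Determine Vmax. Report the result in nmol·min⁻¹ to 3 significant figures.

12.0 nmol·min⁻¹

From v = Vmax[S]/(Km+[S]), each point gives Vmax = v(Km+[S])/[S].
Equating: 1.77(Km+0.131)/0.131 = 11.0(Km+8.41)/8.41.
13.51·Km + 1.77 = 1.308·Km + 11.0, so (13.51 − 1.308)·Km = 11.0 − 1.77.
Km = 9.230/12.20 = 0.756 mM; then Vmax = 1.77(0.756+0.131)/0.131 = 12.0 nmol·min⁻¹.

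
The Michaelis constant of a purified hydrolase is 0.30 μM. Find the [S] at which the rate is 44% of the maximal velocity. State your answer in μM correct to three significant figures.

v/Vmax = [S]/(Km+[S]) = 0.44, so [S] = Km·0.44/(1 − 0.44) = 0.30 × 0.7857.
[S] = 0.236 μM.

0.236 μM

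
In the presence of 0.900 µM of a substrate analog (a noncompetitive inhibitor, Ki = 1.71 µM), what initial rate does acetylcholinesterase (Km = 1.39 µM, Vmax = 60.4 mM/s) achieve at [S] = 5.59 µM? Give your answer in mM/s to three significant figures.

α = 1 + [I]/Ki = 1 + 0.900/1.71 = 1.526.
For a noncompetitive inhibitor, Vmax is reduced to Vmax/α while Km is unchanged: Km,app = 1.39 µM, Vmax,app = 39.6 mM/s.
v = Vmax,app·[S]/(Km,app + [S]) = 39.6 × 5.59/(1.39 + 5.59) = 31.7 mM/s.

31.7 mM/s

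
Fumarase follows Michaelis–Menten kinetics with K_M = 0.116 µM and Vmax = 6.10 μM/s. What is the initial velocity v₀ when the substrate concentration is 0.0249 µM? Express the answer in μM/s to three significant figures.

1.08 μM/s

[S]/(Km+[S]) = 0.0249/0.1409 = 0.1767, the fractional saturation.
v = 0.1767 × Vmax = 0.1767 × 6.10 = 1.08 μM/s.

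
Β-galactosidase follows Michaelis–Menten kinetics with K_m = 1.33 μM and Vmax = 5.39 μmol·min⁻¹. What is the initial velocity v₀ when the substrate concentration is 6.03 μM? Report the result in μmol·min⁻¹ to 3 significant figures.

v = Vmax·[S]/(Km + [S]) = 5.39 × 6.03 / (1.33 + 6.03)
  = 32.50 / 7.360 = 4.42 μmol·min⁻¹.

4.42 μmol·min⁻¹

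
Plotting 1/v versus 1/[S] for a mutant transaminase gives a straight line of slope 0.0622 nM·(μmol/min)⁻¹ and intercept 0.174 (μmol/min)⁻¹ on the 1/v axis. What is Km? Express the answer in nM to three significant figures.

y-intercept = 1/Vmax ⇒ Vmax = 5.75 μmol/min; slope = Km/Vmax ⇒ Km = slope × Vmax.
Km = 0.0622 × 5.75 = 0.357 nM.

0.357 nM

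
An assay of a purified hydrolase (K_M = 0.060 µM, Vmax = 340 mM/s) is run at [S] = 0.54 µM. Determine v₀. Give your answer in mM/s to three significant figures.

306 mM/s

[S]/(Km+[S]) = 0.54/0.6000 = 0.9000, the fractional saturation.
v = 0.9000 × Vmax = 0.9000 × 340 = 306 mM/s.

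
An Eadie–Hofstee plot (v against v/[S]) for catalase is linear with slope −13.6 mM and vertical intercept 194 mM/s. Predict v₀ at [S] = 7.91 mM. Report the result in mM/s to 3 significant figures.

71.3 mM/s

In the Eadie–Hofstee form v = Vmax − Km·(v/[S]), the slope is −Km and the intercept is Vmax, so Km = 13.6 mM and Vmax = 194 mM/s.
v = 194 × 7.91/(13.6 + 7.91) = 71.3 mM/s.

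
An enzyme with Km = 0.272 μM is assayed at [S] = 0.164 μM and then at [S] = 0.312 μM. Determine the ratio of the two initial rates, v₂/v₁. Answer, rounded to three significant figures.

Since Vmax cancels, v₂/v₁ = [S]₂(Km+[S]₁) / [S]₁(Km+[S]₂).
= 0.312×(0.272+0.164) / (0.164×(0.272+0.312)) = 0.1360/0.09578 = 1.42.

1.42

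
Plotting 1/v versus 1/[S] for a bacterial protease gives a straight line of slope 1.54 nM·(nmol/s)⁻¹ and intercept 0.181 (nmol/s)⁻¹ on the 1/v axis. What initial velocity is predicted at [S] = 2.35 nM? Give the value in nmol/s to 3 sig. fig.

The y-intercept is 1/Vmax, so Vmax = 1/0.181 = 5.52 nmol/s.
The slope is Km/Vmax, so Km = 1.54 × 5.52 = 8.51 nM.
Then v = 5.52 × 2.35/(8.51 + 2.35) = 1.20 nmol/s.

1.20 nmol/s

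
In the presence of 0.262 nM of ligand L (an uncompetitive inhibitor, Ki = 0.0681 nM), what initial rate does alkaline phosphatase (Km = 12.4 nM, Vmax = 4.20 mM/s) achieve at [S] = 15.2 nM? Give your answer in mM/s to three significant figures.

0.742 mM/s

α = 1 + [I]/Ki = 1 + 0.262/0.0681 = 4.847.
For an uncompetitive inhibitor, both parameters are divided by α, giving Vmax/α and Km/α: Km,app = 2.56 nM, Vmax,app = 0.866 mM/s.
v = Vmax,app·[S]/(Km,app + [S]) = 0.866 × 15.2/(2.56 + 15.2) = 0.742 mM/s.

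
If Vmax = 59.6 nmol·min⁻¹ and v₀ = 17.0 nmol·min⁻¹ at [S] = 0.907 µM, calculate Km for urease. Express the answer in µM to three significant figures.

v/Vmax = 17.0/59.6 = 0.2852 = [S]/(Km+[S]).
So Km + [S] = [S]/0.2852 = 3.180 µM, giving Km = 3.180 − 0.907 = 2.27 µM.

2.27 µM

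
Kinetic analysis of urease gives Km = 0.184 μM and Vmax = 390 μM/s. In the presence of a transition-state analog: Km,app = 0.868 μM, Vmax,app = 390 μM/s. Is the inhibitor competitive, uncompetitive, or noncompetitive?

competitive

Km increases (0.184 → 0.868 μM) while Vmax is unchanged — the hallmark of competitive inhibition.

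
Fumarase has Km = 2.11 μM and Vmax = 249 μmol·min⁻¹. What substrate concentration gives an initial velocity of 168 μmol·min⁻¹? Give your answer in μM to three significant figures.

The required fractional saturation is v/Vmax = 168/249 = 0.6747.
Then [S]/(Km+[S]) = 0.6747 ⇒ [S] = 2.11 × 0.6747/(1 − 0.6747) = 4.38 μM.

4.38 μM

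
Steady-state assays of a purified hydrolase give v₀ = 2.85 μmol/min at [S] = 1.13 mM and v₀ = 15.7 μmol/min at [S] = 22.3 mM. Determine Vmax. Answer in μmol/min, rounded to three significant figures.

20.7 μmol/min

From v = Vmax[S]/(Km+[S]), each point gives Vmax = v(Km+[S])/[S].
Equating: 2.85(Km+1.13)/1.13 = 15.7(Km+22.3)/22.3.
2.522·Km + 2.85 = 0.7040·Km + 15.7, so (2.522 − 0.7040)·Km = 15.7 − 2.85.
Km = 12.85/1.818 = 7.07 mM; then Vmax = 2.85(7.07+1.13)/1.13 = 20.7 μmol/min.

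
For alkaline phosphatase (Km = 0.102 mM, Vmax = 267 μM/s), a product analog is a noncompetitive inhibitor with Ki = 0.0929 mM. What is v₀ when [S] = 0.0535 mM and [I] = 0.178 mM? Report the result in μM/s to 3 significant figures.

With α = 1 + [I]/Ki = 1 + 0.178/0.0929 = 2.916, the noncompetitive rate law is v = (Vmax/α)·[S] / (Km + [S]).
v = (267/2.916)×0.0535 / (0.102 + 0.0535) = 4.899/0.1555 = 31.5 μM/s.

31.5 μM/s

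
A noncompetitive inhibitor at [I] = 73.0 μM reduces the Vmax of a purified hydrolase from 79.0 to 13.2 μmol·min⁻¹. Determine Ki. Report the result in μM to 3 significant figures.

14.6 μM

Noncompetitive: Vmax,app = Vmax/α with α = 1 + [I]/Ki.
α = Vmax/Vmax,app = 79.0/13.2 = 5.985.
Since α = 1 + [I]/Ki, [I]/Ki = 5.985 − 1 = 4.985 and Ki = 73.0/4.985 = 14.6 μM.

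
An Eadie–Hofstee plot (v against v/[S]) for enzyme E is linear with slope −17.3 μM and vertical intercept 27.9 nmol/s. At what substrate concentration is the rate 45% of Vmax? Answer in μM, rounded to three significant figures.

14.2 μM

The Eadie–Hofstee slope gives Km = 17.3 μM (slope = −Km).
v/Vmax = [S]/(Km+[S]) = 0.45 ⇒ [S] = Km·0.45/(1−0.45) = 17.3 × 0.8182 = 14.2 μM.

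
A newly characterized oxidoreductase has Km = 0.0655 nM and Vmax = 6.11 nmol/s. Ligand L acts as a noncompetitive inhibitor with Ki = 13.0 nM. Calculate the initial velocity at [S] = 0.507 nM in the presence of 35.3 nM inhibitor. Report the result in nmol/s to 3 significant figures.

With α = 1 + [I]/Ki = 1 + 35.3/13.0 = 3.715, the noncompetitive rate law is v = (Vmax/α)·[S] / (Km + [S]).
v = (6.11/3.715)×0.507 / (0.0655 + 0.507) = 0.8338/0.5725 = 1.46 nmol/s.

1.46 nmol/s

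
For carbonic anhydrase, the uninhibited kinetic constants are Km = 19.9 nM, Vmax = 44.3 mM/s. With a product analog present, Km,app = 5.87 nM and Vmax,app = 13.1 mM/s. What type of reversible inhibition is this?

uncompetitive

Both Km and Vmax decrease by the same factor (~3.39-fold) — characteristic of uncompetitive inhibition.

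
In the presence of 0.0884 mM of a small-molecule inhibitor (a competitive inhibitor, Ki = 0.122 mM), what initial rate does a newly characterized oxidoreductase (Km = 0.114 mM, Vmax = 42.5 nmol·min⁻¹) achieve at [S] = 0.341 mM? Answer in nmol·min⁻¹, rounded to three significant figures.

27.0 nmol·min⁻¹

α = 1 + [I]/Ki = 1 + 0.0884/0.122 = 1.725.
For a competitive inhibitor, Vmax is unchanged and the apparent Km becomes α·Km: Km,app = 0.197 mM, Vmax,app = 42.5 nmol·min⁻¹.
v = Vmax,app·[S]/(Km,app + [S]) = 42.5 × 0.341/(0.197 + 0.341) = 27.0 nmol·min⁻¹.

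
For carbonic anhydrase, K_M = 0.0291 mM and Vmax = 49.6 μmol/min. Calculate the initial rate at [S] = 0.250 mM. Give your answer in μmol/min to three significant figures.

[S]/(Km+[S]) = 0.250/0.2791 = 0.8957, the fractional saturation.
v = 0.8957 × Vmax = 0.8957 × 49.6 = 44.4 μmol/min.

44.4 μmol/min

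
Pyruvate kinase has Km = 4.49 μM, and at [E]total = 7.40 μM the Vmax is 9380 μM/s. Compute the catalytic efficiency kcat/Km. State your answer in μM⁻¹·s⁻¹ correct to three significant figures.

282 μM⁻¹·s⁻¹

kcat = Vmax/[E]total = 9380/7.40 = 1270 s⁻¹.
kcat/Km = 1270/4.49 = 282 μM⁻¹·s⁻¹.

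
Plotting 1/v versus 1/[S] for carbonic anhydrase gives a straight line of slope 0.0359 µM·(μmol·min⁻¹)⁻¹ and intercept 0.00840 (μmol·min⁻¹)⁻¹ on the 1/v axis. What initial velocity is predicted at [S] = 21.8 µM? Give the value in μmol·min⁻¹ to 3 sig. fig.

The y-intercept is 1/Vmax, so Vmax = 1/0.00840 = 119 μmol·min⁻¹.
The slope is Km/Vmax, so Km = 0.0359 × 119 = 4.27 µM.
Then v = 119 × 21.8/(4.27 + 21.8) = 99.5 μmol·min⁻¹.

99.5 μmol·min⁻¹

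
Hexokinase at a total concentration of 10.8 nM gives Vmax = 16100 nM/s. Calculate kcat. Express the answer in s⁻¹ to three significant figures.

kcat = Vmax/[E]total = 16100 nM/s / 10.8 nM = 1490 s⁻¹.

1490 s⁻¹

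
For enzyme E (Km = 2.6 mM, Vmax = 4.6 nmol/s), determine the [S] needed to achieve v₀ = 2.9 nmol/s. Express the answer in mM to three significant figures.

Rearranging v = Vmax[S]/(Km+[S]) gives [S] = Km·v/(Vmax − v).
[S] = 2.6 × 2.9 / (4.6 − 2.9) = 7.540/1.700 = 4.44 mM.

4.44 mM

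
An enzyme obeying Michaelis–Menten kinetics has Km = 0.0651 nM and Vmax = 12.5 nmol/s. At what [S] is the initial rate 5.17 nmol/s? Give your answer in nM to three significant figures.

0.0459 nM

The required fractional saturation is v/Vmax = 5.17/12.5 = 0.4136.
Then [S]/(Km+[S]) = 0.4136 ⇒ [S] = 0.0651 × 0.4136/(1 − 0.4136) = 0.0459 nM.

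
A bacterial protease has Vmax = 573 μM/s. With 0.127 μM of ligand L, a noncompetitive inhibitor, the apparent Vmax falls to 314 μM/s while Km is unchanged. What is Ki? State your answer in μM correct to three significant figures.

0.154 μM

Noncompetitive: Vmax,app = Vmax/α with α = 1 + [I]/Ki.
α = Vmax/Vmax,app = 573/314 = 1.825.
Ki = [I]/(α − 1) = 0.127/0.8248 = 0.154 μM.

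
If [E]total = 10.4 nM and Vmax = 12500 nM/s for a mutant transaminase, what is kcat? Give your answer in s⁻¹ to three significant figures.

1200 s⁻¹

kcat = Vmax/[E]total = 12500 nM/s / 10.4 nM = 1200 s⁻¹.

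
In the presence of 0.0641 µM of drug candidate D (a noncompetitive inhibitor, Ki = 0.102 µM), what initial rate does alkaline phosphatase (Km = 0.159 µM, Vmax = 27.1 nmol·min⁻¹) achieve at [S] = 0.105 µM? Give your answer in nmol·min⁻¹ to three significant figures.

6.62 nmol·min⁻¹

With α = 1 + [I]/Ki = 1 + 0.0641/0.102 = 1.628, the noncompetitive rate law is v = (Vmax/α)·[S] / (Km + [S]).
v = (27.1/1.628)×0.105 / (0.159 + 0.105) = 1.747/0.2640 = 6.62 nmol·min⁻¹.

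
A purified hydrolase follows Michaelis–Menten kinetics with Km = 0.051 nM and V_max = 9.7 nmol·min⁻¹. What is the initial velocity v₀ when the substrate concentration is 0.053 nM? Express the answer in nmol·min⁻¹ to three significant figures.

[S]/(Km+[S]) = 0.053/0.1040 = 0.5096, the fractional saturation.
v = 0.5096 × Vmax = 0.5096 × 9.7 = 4.94 nmol·min⁻¹.

4.94 nmol·min⁻¹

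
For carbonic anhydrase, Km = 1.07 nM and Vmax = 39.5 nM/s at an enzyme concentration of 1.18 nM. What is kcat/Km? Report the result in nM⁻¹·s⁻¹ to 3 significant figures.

31.3 nM⁻¹·s⁻¹

kcat = Vmax/[E]total = 39.5/1.18 = 33.5 s⁻¹.
kcat/Km = 33.5/1.07 = 31.3 nM⁻¹·s⁻¹.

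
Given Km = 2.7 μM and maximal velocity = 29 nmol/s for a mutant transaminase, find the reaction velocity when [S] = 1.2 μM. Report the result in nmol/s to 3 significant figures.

[S]/(Km+[S]) = 1.2/3.900 = 0.3077, the fractional saturation.
v = 0.3077 × Vmax = 0.3077 × 29 = 8.92 nmol/s.

8.92 nmol/s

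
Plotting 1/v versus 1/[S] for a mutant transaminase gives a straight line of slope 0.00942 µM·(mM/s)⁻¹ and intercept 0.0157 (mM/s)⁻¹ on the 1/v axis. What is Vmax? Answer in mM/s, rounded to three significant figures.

63.7 mM/s

The y-intercept of a Lineweaver–Burk plot equals 1/Vmax, so Vmax = 1/0.0157 = 63.7 mM/s.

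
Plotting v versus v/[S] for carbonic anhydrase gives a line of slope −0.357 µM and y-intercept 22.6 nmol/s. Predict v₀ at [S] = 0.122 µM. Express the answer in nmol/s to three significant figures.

In the Eadie–Hofstee form v = Vmax − Km·(v/[S]), the slope is −Km and the intercept is Vmax, so Km = 0.357 µM and Vmax = 22.6 nmol/s.
v = 22.6 × 0.122/(0.357 + 0.122) = 5.76 nmol/s.

5.76 nmol/s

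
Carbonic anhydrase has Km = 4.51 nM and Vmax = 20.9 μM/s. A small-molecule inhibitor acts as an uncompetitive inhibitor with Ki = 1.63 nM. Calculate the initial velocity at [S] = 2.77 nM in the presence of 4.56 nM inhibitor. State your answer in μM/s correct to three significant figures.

With α = 1 + [I]/Ki = 1 + 4.56/1.63 = 3.798, the uncompetitive rate law is v = (Vmax/α)·[S] / (Km/α + [S]).
v = (20.9/3.798)×2.77 / (4.51/3.798 + 2.77) = 15.24/3.958 = 3.85 μM/s.

3.85 μM/s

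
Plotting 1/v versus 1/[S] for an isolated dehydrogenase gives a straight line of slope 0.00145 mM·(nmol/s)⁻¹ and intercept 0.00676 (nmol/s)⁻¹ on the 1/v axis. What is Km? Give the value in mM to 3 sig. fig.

0.214 mM

y-intercept = 1/Vmax ⇒ Vmax = 148 nmol/s; slope = Km/Vmax ⇒ Km = slope × Vmax.
Km = 0.00145 × 148 = 0.214 mM.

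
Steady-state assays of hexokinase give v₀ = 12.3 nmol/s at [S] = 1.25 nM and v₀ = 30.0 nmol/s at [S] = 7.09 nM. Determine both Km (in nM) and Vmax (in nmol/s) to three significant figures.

From v = Vmax[S]/(Km+[S]), each point gives Vmax = v(Km+[S])/[S].
Equating: 12.3(Km+1.25)/1.25 = 30.0(Km+7.09)/7.09.
9.840·Km + 12.3 = 4.231·Km + 30.0, so (9.840 − 4.231)·Km = 30.0 − 12.3.
Km = 17.70/5.609 = 3.16 nM; then Vmax = 12.3(3.16+1.25)/1.25 = 43.4 nmol/s.

Km = 3.16 nM; Vmax = 43.4 nmol/s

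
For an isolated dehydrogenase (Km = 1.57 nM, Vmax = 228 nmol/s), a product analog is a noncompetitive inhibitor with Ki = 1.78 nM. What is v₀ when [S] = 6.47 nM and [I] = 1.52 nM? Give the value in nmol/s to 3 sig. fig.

α = 1 + [I]/Ki = 1 + 1.52/1.78 = 1.854.
For a noncompetitive inhibitor, Vmax is reduced to Vmax/α while Km is unchanged: Km,app = 1.57 nM, Vmax,app = 123 nmol/s.
v = Vmax,app·[S]/(Km,app + [S]) = 123 × 6.47/(1.57 + 6.47) = 99.0 nmol/s.

99.0 nmol/s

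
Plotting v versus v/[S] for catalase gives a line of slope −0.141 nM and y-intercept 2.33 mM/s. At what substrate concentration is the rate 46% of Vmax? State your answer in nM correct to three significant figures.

The Eadie–Hofstee slope gives Km = 0.141 nM (slope = −Km).
v/Vmax = [S]/(Km+[S]) = 0.46 ⇒ [S] = Km·0.46/(1−0.46) = 0.141 × 0.8519 = 0.120 nM.

0.120 nM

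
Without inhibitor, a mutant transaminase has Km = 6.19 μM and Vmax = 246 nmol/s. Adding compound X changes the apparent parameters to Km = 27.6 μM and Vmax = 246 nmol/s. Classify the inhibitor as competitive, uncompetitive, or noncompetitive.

competitive

Km increases (6.19 → 27.6 μM) while Vmax is unchanged — the hallmark of competitive inhibition.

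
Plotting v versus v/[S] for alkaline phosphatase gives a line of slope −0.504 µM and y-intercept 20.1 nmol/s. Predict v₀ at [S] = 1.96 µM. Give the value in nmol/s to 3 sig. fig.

In the Eadie–Hofstee form v = Vmax − Km·(v/[S]), the slope is −Km and the intercept is Vmax, so Km = 0.504 µM and Vmax = 20.1 nmol/s.
v = 20.1 × 1.96/(0.504 + 1.96) = 16.0 nmol/s.

16.0 nmol/s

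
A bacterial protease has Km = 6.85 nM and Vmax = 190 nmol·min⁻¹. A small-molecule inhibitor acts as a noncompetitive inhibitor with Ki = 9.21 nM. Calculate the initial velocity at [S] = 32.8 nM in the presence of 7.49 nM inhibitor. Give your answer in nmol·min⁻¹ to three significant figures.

α = 1 + [I]/Ki = 1 + 7.49/9.21 = 1.813.
For a noncompetitive inhibitor, Vmax is reduced to Vmax/α while Km is unchanged: Km,app = 6.85 nM, Vmax,app = 105 nmol·min⁻¹.
v = Vmax,app·[S]/(Km,app + [S]) = 105 × 32.8/(6.85 + 32.8) = 86.7 nmol·min⁻¹.

86.7 nmol·min⁻¹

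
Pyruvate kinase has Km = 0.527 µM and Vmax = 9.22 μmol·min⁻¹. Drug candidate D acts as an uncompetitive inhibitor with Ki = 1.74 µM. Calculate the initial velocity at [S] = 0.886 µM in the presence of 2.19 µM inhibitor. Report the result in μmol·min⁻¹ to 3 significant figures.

α = 1 + [I]/Ki = 1 + 2.19/1.74 = 2.259.
For an uncompetitive inhibitor, both parameters are divided by α, giving Vmax/α and Km/α: Km,app = 0.233 µM, Vmax,app = 4.08 μmol·min⁻¹.
v = Vmax,app·[S]/(Km,app + [S]) = 4.08 × 0.886/(0.233 + 0.886) = 3.23 μmol·min⁻¹.

3.23 μmol·min⁻¹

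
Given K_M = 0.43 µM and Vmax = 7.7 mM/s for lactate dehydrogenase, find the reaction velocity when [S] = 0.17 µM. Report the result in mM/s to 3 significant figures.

2.18 mM/s

v = Vmax·[S]/(Km + [S]) = 7.7 × 0.17 / (0.43 + 0.17)
  = 1.309 / 0.6000 = 2.18 mM/s.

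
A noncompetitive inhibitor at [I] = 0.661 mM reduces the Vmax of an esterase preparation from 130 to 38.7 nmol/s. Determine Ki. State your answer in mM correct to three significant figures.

Noncompetitive: Vmax,app = Vmax/α with α = 1 + [I]/Ki.
α = Vmax/Vmax,app = 130/38.7 = 3.359.
Since α = 1 + [I]/Ki, [I]/Ki = 3.359 − 1 = 2.359 and Ki = 0.661/2.359 = 0.280 mM.

0.280 mM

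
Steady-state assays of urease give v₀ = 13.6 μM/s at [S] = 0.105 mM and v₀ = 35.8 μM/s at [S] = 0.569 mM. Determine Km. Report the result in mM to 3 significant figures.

From v = Vmax[S]/(Km+[S]), each point gives Vmax = v(Km+[S])/[S].
Equating: 13.6(Km+0.105)/0.105 = 35.8(Km+0.569)/0.569.
129.5·Km + 13.6 = 62.92·Km + 35.8, so (129.5 − 62.92)·Km = 35.8 − 13.6.
Km = 22.20/66.61 = 0.333 mM; then Vmax = 13.6(0.333+0.105)/0.105 = 56.8 μM/s.

0.333 mM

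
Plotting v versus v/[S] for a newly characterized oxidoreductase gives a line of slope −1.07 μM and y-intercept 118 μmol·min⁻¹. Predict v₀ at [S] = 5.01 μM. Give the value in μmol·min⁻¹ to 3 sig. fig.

97.2 μmol·min⁻¹

In the Eadie–Hofstee form v = Vmax − Km·(v/[S]), the slope is −Km and the intercept is Vmax, so Km = 1.07 μM and Vmax = 118 μmol·min⁻¹.
v = 118 × 5.01/(1.07 + 5.01) = 97.2 μmol·min⁻¹.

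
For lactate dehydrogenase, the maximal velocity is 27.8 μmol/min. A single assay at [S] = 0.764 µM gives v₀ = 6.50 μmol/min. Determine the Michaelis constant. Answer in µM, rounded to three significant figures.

2.50 µM

v/Vmax = 6.50/27.8 = 0.2338 = [S]/(Km+[S]).
So Km + [S] = [S]/0.2338 = 3.268 µM, giving Km = 3.268 − 0.764 = 2.50 µM.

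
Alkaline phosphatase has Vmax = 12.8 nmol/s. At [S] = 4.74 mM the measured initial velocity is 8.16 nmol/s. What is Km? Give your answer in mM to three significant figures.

From v = Vmax[S]/(Km+[S]), Km = [S](Vmax − v)/v.
Km = 4.74 × (12.8 − 8.16) / 8.16 = 21.99/8.16 = 2.70 mM.

2.70 mM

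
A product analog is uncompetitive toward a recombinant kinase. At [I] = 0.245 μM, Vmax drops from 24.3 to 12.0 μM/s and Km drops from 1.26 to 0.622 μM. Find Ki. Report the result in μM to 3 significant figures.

Uncompetitive: Vmax,app = Vmax/α (and Km,app = Km/α) with α = 1 + [I]/Ki.
α = Vmax/Vmax,app = 24.3/12.0 = 2.025.
Ki = [I]/(α − 1) = 0.245/1.025 = 0.239 μM.

0.239 μM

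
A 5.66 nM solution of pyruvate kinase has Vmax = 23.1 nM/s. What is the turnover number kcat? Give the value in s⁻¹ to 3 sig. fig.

kcat = Vmax/[E]total = 23.1 nM/s / 5.66 nM = 4.08 s⁻¹.

4.08 s⁻¹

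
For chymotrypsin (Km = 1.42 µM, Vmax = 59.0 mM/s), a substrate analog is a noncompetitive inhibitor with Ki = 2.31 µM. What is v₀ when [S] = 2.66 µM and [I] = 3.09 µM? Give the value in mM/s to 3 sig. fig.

16.5 mM/s

α = 1 + [I]/Ki = 1 + 3.09/2.31 = 2.338.
For a noncompetitive inhibitor, Vmax is reduced to Vmax/α while Km is unchanged: Km,app = 1.42 µM, Vmax,app = 25.2 mM/s.
v = Vmax,app·[S]/(Km,app + [S]) = 25.2 × 2.66/(1.42 + 2.66) = 16.5 mM/s.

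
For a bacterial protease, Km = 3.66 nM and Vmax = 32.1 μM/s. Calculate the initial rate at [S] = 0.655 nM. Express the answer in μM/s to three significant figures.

[S]/(Km+[S]) = 0.655/4.315 = 0.1518, the fractional saturation.
v = 0.1518 × Vmax = 0.1518 × 32.1 = 4.87 μM/s.

4.87 μM/s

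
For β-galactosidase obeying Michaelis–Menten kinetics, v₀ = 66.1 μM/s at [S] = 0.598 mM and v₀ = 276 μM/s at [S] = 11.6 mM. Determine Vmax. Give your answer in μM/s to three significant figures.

334 μM/s

In reciprocal form, 1/v = (Km/Vmax)·(1/[S]) + 1/Vmax. The two points give (1/[S], 1/v) = (1.672, 0.01513) and (0.08621, 0.003623).
Slope = (0.01513 − 0.003623)/(1.672 − 0.08621) = 0.007254; intercept = 0.01513 − 0.007254×1.672 = 0.002998.
Vmax = 1/intercept = 334 μM/s; Km = slope × Vmax = 0.007254 × 334 = 2.42 mM.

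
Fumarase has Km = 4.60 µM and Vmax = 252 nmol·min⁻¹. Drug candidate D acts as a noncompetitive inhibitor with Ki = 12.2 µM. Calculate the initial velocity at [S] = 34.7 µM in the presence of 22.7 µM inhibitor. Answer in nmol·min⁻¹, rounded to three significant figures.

α = 1 + [I]/Ki = 1 + 22.7/12.2 = 2.861.
For a noncompetitive inhibitor, Vmax is reduced to Vmax/α while Km is unchanged: Km,app = 4.60 µM, Vmax,app = 88.1 nmol·min⁻¹.
v = Vmax,app·[S]/(Km,app + [S]) = 88.1 × 34.7/(4.60 + 34.7) = 77.8 nmol·min⁻¹.

77.8 nmol·min⁻¹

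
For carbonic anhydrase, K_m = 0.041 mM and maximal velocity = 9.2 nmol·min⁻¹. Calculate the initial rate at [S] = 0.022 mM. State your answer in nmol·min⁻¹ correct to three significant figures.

3.21 nmol·min⁻¹

v = Vmax·[S]/(Km + [S]) = 9.2 × 0.022 / (0.041 + 0.022)
  = 0.2024 / 0.06300 = 3.21 nmol·min⁻¹.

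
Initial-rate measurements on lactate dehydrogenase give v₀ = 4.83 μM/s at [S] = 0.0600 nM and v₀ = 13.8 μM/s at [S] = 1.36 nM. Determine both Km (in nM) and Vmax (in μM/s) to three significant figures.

Km = 0.127 nM; Vmax = 15.1 μM/s

In reciprocal form, 1/v = (Km/Vmax)·(1/[S]) + 1/Vmax. The two points give (1/[S], 1/v) = (16.67, 0.2070) and (0.7353, 0.07246).
Slope = (0.2070 − 0.07246)/(16.67 − 0.7353) = 0.008447; intercept = 0.2070 − 0.008447×16.67 = 0.06625.
Vmax = 1/intercept = 15.1 μM/s; Km = slope × Vmax = 0.008447 × 15.1 = 0.127 nM.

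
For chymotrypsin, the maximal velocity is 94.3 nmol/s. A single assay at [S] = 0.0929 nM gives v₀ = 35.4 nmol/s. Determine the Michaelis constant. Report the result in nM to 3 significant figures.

From v = Vmax[S]/(Km+[S]), Km = [S](Vmax − v)/v.
Km = 0.0929 × (94.3 − 35.4) / 35.4 = 5.472/35.4 = 0.155 nM.

0.155 nM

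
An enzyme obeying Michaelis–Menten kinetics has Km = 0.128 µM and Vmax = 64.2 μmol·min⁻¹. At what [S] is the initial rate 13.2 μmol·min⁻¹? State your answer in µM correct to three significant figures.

Rearranging v = Vmax[S]/(Km+[S]) gives [S] = Km·v/(Vmax − v).
[S] = 0.128 × 13.2 / (64.2 − 13.2) = 1.690/51.00 = 0.0331 µM.

0.0331 µM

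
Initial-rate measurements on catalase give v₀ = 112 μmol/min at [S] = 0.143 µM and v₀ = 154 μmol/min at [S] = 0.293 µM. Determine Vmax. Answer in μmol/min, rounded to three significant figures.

From v = Vmax[S]/(Km+[S]), each point gives Vmax = v(Km+[S])/[S].
Equating: 112(Km+0.143)/0.143 = 154(Km+0.293)/0.293.
783.2·Km + 112 = 525.6·Km + 154, so (783.2 − 525.6)·Km = 154 − 112.
Km = 42.00/257.6 = 0.163 µM; then Vmax = 112(0.163+0.143)/0.143 = 240 μmol/min.

240 μmol/min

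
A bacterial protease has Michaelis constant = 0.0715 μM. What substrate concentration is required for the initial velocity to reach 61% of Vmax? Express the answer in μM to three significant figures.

v/Vmax = [S]/(Km+[S]) = 0.61, so [S] = Km·0.61/(1 − 0.61) = 0.0715 × 1.564.
[S] = 0.112 μM.

0.112 μM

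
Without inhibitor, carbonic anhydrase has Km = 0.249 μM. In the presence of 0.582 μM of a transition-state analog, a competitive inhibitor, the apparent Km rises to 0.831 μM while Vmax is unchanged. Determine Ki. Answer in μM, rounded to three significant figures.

Competitive: Km,app = α·Km with α = 1 + [I]/Ki.
α = Km,app/Km = 0.831/0.249 = 3.337.
Ki = [I]/(α − 1) = 0.582/2.337 = 0.249 μM.

0.249 μM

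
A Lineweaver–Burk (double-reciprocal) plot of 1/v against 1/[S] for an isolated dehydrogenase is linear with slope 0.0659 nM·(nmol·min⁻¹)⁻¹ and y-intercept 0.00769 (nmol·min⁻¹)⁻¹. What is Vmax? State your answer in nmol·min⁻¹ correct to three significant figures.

130 nmol·min⁻¹

The y-intercept of a Lineweaver–Burk plot equals 1/Vmax, so Vmax = 1/0.00769 = 130 nmol·min⁻¹.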